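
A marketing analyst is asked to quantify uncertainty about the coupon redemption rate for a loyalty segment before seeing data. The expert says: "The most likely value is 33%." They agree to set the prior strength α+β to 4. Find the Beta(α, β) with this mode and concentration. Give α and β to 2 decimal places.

α = 1.66, β = 2.34

For α,β > 1 the Beta mode is (α−1)/(α+β−2). With α+β = 4, the mode is (α−1)/2.
Set (α−1)/2 = 0.33 → α = 1 + 0.33·2 = 1.66.
β = 4 − α = 2.34.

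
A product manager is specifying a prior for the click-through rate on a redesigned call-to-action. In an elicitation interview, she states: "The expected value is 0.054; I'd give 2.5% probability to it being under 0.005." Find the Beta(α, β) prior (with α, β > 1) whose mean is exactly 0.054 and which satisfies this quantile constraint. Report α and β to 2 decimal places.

With mean 0.054 fixed, write α = 0.054s, β = 0.946s where s = α+β.
Need P(θ < 0.005) = 0.025 under Beta(0.054s, 0.946s). Normal approximation: (q−m)/√(m(1−m)/s) ≈ z_{0.025} = -1.96, so s ≈ 0.054·0.946·(-1.96)²/(0.005−0.054)² = 81.7.
At s = 81.7: P(θ<0.005) ≈ 0.000. Adjusting to match 0.025 gives s ≈ 30.91.
So α = 0.054·30.91 ≈ 1.67, β = 0.946·30.91 ≈ 29.24.

α ≈ 1.67, β ≈ 29.24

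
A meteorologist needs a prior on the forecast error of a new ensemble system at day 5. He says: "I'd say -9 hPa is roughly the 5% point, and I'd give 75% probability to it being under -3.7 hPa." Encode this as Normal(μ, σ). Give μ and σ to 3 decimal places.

The p-quantile of Normal(μ,σ) is μ + z_p·σ, with z_{0.05} = -1.645 and z_{0.75} = 0.6745.
Eliminate σ: μ = (z₂·x₁ − z₁·x₂)/(z₂ − z₁) = (0.6745·-9 − (-1.645)·-3.7)/2.319 = -5.241.
Then σ = (x₂ − x₁)/(z₂ − z₁) = (-3.7 − -9)/2.319 = 2.285.

μ = -5.241, σ = 2.285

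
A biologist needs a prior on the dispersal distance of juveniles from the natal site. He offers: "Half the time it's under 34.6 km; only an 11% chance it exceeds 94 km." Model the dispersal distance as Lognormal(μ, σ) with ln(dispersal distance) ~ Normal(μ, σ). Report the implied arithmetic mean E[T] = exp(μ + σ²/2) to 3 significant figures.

If T ~ Lognormal(μ,σ) then ln T ~ Normal(μ,σ), so the p-quantile of ln T is μ + z_p·σ.
ln(34.6) = 3.544 and ln(94) = 4.543; z_{0.5} = 0, z_{0.89} = 1.227.
σ = (4.543 − 3.544)/(1.227 − (0)) = 0.815.
μ = 3.544 − (0)·0.815 = 3.544.
E[T] = exp(μ + σ²/2) = exp(3.544 + 0.3320) = 48.2 km.

E[T] ≈ 48.2 km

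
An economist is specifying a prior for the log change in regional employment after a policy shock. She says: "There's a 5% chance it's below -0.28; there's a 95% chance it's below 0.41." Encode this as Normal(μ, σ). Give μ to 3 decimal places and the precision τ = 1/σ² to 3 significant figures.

For Normal(μ,σ), the p-quantile is μ + z_p·σ. Here z_{0.05} = -1.645, z_{0.95} = 1.645.
So -0.28 = μ − 1.645σ and 0.41 = μ + 1.645σ.
Subtracting: σ = (0.41 − -0.28)/(1.645 − (-1.645)) = 0.210.
Then μ = -0.28 − (-1.645)·0.210 = 0.065.
Precision τ = 1/σ² = 1/0.2097² = 22.7.

μ = 0.065, τ = 22.7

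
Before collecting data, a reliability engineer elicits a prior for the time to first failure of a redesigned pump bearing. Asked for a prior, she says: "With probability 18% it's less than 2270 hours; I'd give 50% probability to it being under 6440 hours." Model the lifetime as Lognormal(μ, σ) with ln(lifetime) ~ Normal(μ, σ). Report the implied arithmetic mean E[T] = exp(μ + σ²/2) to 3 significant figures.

If T ~ Lognormal(μ,σ) then ln T ~ Normal(μ,σ), so the p-quantile of ln T is μ + z_p·σ.
ln(2270) = 7.728 and ln(6440) = 8.77; z_{0.18} = -0.9154, z_{0.5} = 0.
σ = (8.77 − 7.728)/(0 − (-0.9154)) = 1.139.
μ = 7.728 − (-0.9154)·1.139 = 8.770.
E[T] = exp(μ + σ²/2) = exp(8.770 + 0.6488) = 12300 hours.

E[T] ≈ 12300 hours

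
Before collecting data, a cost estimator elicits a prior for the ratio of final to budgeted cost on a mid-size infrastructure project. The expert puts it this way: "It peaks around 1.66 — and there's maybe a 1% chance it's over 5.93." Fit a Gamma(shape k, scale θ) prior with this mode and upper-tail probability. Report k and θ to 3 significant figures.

k ≈ 3.66, θ ≈ 0.625

Gamma(k,θ) with k>1 has mode (k−1)θ, so θ = 1.66/(k−1).
Need P(X < 5.93) = 0.99 with θ tied to k this way. Start at k = 2, θ = 1.66: P(X<5.93) ≈ 0.872.
Too low — raise k to concentrate. Iterating converges to k ≈ 3.66.
Then θ = 1.66/(3.66−1) ≈ 0.625.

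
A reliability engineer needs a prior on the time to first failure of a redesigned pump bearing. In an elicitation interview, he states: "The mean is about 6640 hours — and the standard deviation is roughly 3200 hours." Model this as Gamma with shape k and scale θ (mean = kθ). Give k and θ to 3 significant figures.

For Gamma(k, scale θ): mean = kθ, variance = kθ², so CV = 1/√k.
CV = SD/mean = 3200/6640 = 0.4819, hence k = 1/CV² = 4.31.
Then θ = mean/k = 6640/4.31 = 1540.

k ≈ 4.31, θ ≈ 1540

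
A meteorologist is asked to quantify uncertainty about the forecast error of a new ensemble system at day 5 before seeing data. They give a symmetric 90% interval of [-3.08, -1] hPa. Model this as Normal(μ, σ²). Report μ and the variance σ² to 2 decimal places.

μ = -2.04, σ² = 0.40

A symmetric 90% interval runs μ ± z·σ with z = 1.645.
Half-width = 1.04, so σ = 1.04/1.645 = 0.632 and σ² = 0.40.
μ is the interval midpoint, -2.04.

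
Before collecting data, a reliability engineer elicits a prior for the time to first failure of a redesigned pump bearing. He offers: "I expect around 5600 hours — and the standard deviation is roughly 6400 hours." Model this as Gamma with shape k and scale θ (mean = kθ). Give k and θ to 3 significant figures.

k ≈ 0.766, θ ≈ 7310

For Gamma(k, scale θ): mean = kθ, variance = kθ², so CV = 1/√k.
CV = SD/mean = 6400/5600 = 1.143, hence k = 1/CV² = 0.766.
Then θ = mean/k = 5600/0.766 = 7310.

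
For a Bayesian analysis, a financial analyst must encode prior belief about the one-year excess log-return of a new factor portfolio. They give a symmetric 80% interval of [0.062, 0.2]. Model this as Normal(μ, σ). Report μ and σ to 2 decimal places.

A symmetric 80% interval runs μ ± z·σ with z = 1.282.
Half-width = 0.069, so σ = 0.069/1.282 = 0.05.
μ is the interval midpoint, 0.13.

μ = 0.13, σ = 0.05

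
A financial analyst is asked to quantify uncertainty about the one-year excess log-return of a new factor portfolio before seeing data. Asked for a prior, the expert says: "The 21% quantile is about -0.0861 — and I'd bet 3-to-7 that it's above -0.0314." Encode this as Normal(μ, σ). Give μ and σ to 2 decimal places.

μ = -0.05, σ = 0.04

The p-quantile of Normal(μ,σ) is μ + z_p·σ, with z_{0.21} = -0.8064 and z_{0.7} = 0.5244.
Eliminate σ: μ = (z₂·x₁ − z₁·x₂)/(z₂ − z₁) = (0.5244·-0.0861 − (-0.8064)·-0.0314)/1.331 = -0.05.
Then σ = (x₂ − x₁)/(z₂ − z₁) = (-0.0314 − -0.0861)/1.331 = 0.04.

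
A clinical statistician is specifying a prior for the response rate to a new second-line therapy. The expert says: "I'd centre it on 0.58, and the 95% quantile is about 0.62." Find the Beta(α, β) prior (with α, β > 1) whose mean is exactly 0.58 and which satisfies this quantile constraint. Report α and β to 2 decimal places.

With mean 0.58 fixed, write α = 0.58s, β = 0.42s where s = α+β.
Need P(θ < 0.62) = 0.95 under Beta(0.58s, 0.42s). Normal approximation: (q−m)/√(m(1−m)/s) ≈ z_{0.95} = 1.64, so s ≈ 0.58·0.42·(1.64)²/(0.62−0.58)² = 411.9.
At s = 411.9: P(θ<0.62) ≈ 0.951. Adjusting to match 0.95 gives s ≈ 406.46.
So α = 0.58·406.46 ≈ 235.75, β = 0.42·406.46 ≈ 170.71.

α ≈ 235.75, β ≈ 170.71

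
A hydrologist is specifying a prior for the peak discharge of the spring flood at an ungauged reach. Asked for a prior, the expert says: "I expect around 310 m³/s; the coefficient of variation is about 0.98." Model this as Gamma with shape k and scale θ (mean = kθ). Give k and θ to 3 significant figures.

For Gamma(k, scale θ): mean = kθ, variance = kθ², so CV = 1/√k.
CV = 0.98, hence k = 1/CV² = 1.04.
Then θ = mean/k = 310/1.04 = 298.

k ≈ 1.04, θ ≈ 298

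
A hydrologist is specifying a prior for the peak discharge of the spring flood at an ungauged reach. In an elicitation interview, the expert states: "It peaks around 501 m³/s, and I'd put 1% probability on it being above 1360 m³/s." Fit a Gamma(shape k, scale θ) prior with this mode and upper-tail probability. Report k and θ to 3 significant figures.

k ≈ 5.62, θ ≈ 108

Gamma(k,θ) with k>1 has mode (k−1)θ, so θ = 501/(k−1).
Need P(X < 1360) = 0.99 with θ tied to k this way. Start at k = 2, θ = 501: P(X<1360) ≈ 0.754.
Too low — raise k to concentrate. Iterating converges to k ≈ 5.62.
Then θ = 501/(5.62−1) ≈ 108.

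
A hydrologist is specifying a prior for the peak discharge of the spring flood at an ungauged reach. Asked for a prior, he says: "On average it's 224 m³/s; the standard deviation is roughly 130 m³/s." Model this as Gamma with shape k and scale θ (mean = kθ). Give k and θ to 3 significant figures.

k ≈ 2.97, θ ≈ 75.4

For Gamma(k, scale θ): mean = kθ, variance = kθ², so CV = 1/√k.
CV = SD/mean = 130/224 = 0.5804, hence k = 1/CV² = 2.97.
Then θ = mean/k = 224/2.97 = 75.4.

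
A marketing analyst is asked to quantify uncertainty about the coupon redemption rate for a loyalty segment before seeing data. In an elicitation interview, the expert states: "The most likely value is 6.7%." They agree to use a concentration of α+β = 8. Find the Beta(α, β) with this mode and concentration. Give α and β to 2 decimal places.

α = 1.40, β = 6.60

For α,β > 1 the Beta mode is (α−1)/(α+β−2). With α+β = 8, the mode is (α−1)/6.
Set (α−1)/6 = 0.067 → α = 1 + 0.067·6 = 1.40.
β = 8 − α = 6.60.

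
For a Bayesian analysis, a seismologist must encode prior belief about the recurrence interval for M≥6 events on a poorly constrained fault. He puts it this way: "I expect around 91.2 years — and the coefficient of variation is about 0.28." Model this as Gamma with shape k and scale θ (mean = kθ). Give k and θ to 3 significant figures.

k ≈ 12.8, θ ≈ 7.15

For Gamma(k, scale θ): mean = kθ, variance = kθ², so CV = 1/√k.
CV = 0.28, hence k = 1/CV² = 12.8.
Then θ = mean/k = 91.2/12.8 = 7.15.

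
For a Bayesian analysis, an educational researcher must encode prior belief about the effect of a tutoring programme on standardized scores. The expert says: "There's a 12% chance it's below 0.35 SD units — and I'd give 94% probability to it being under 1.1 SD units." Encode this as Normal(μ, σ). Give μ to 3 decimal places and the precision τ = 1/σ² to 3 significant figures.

The p-quantile of Normal(μ,σ) is μ + z_p·σ, with z_{0.12} = -1.175 and z_{0.94} = 1.555.
Eliminate σ: μ = (z₂·x₁ − z₁·x₂)/(z₂ − z₁) = (1.555·0.35 − (-1.175)·1.1)/2.73 = 0.673.
Then σ = (x₂ − x₁)/(z₂ − z₁) = (1.1 − 0.35)/2.73 = 0.275.
Precision τ = 1/σ² = 1/0.2747² = 13.2.

μ = 0.673, τ = 13.2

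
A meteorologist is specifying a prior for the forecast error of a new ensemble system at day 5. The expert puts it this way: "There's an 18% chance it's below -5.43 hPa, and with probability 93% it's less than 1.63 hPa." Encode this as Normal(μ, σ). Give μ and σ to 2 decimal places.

μ = -2.73, σ = 2.95

The p-quantile of Normal(μ,σ) is μ + z_p·σ, with z_{0.18} = -0.9154 and z_{0.93} = 1.476.
Eliminate σ: μ = (z₂·x₁ − z₁·x₂)/(z₂ − z₁) = (1.476·-5.43 − (-0.9154)·1.63)/2.391 = -2.73.
Then σ = (x₂ − x₁)/(z₂ − z₁) = (1.63 − -5.43)/2.391 = 2.95.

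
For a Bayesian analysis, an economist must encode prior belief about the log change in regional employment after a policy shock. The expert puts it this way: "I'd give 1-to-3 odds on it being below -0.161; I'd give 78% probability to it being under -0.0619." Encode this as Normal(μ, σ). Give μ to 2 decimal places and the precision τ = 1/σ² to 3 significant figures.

For Normal(μ,σ), the p-quantile is μ + z_p·σ. Here z_{0.25} = -0.6745, z_{0.78} = 0.7722.
So -0.161 = μ − 0.6745σ and -0.0619 = μ + 0.7722σ.
Subtracting: σ = (-0.0619 − -0.161)/(0.7722 − (-0.6745)) = 0.07.
Then μ = -0.161 − (-0.6745)·0.07 = -0.11.
Precision τ = 1/σ² = 1/0.0685² = 213.

μ = -0.11, τ = 213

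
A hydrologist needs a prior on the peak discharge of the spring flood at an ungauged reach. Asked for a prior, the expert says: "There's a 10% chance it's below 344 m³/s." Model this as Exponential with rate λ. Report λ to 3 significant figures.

P(T < 344.0) = 1 − e^(−λ·344.0) = 0.1, so λ = −ln(1−0.1)/344.0 = −ln(0.9)/344.0 = 0.000306.

λ ≈ 0.000306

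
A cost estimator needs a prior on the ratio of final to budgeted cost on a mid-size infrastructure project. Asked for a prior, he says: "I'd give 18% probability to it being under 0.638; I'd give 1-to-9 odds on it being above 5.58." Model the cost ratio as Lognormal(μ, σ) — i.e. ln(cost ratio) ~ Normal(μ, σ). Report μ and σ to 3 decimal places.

μ ≈ 0.454, σ ≈ 0.987

If T ~ Lognormal(μ,σ) then ln T ~ Normal(μ,σ), so the p-quantile of ln T is μ + z_p·σ.
ln(0.638) = -0.4494 and ln(5.58) = 1.719; z_{0.18} = -0.9154, z_{0.9} = 1.282.
σ = (1.719 − -0.4494)/(1.282 − (-0.9154)) = 0.987.
μ = -0.4494 − (-0.9154)·0.987 = 0.454.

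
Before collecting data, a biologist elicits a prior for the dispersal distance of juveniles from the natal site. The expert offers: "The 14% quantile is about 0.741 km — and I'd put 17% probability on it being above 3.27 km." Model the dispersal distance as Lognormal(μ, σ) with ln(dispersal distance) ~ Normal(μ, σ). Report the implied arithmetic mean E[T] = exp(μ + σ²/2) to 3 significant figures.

E[T] ≈ 2.13 km

If T ~ Lognormal(μ,σ) then ln T ~ Normal(μ,σ), so the p-quantile of ln T is μ + z_p·σ.
ln(0.741) = -0.2998 and ln(3.27) = 1.185; z_{0.14} = -1.08, z_{0.83} = 0.9542.
σ = (1.185 − -0.2998)/(0.9542 − (-1.08)) = 0.730.
μ = -0.2998 − (-1.08)·0.730 = 0.489.
E[T] = exp(μ + σ²/2) = exp(0.489 + 0.2662) = 2.13 km.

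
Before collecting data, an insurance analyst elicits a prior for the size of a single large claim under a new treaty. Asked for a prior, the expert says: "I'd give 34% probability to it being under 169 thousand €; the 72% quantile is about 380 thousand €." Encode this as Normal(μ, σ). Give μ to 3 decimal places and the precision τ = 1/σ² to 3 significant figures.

The p-quantile of Normal(μ,σ) is μ + z_p·σ, with z_{0.34} = -0.4125 and z_{0.72} = 0.5828.
Eliminate σ: μ = (z₂·x₁ − z₁·x₂)/(z₂ − z₁) = (0.5828·169 − (-0.4125)·380)/0.9953 = 256.440.
Then σ = (x₂ − x₁)/(z₂ − z₁) = (380 − 169)/0.9953 = 211.995.
Precision τ = 1/σ² = 1/212² = 2.23e-05.

μ = 256.440, τ = 2.23e-05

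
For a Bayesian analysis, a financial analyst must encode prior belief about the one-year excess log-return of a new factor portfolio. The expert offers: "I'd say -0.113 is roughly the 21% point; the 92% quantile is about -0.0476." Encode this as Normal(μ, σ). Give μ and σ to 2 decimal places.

The p-quantile of Normal(μ,σ) is μ + z_p·σ, with z_{0.21} = -0.8064 and z_{0.92} = 1.405.
Eliminate σ: μ = (z₂·x₁ − z₁·x₂)/(z₂ − z₁) = (1.405·-0.113 − (-0.8064)·-0.0476)/2.211 = -0.09.
Then σ = (x₂ − x₁)/(z₂ − z₁) = (-0.0476 − -0.113)/2.211 = 0.03.

μ = -0.09, σ = 0.03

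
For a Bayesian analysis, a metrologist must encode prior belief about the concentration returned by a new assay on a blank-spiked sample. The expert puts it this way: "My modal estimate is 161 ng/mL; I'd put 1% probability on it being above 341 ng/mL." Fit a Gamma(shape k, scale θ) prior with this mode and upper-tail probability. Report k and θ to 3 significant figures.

k ≈ 9.62, θ ≈ 18.7

Gamma(k,θ) with k>1 has mode (k−1)θ, so θ = 161/(k−1).
Need P(X < 341) = 0.99 with θ tied to k this way. Start at k = 2, θ = 161: P(X<341) ≈ 0.625.
Too low — raise k to concentrate. Iterating converges to k ≈ 9.62.
Then θ = 161/(9.62−1) ≈ 18.7.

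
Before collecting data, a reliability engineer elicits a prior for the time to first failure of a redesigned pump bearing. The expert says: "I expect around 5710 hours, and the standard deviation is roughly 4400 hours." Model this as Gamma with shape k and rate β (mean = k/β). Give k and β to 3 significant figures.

For Gamma(k, rate β): mean = k/β, variance = k/β², so CV = 1/√k.
CV = SD/mean = 4400/5710 = 0.7706, hence k = 1/CV² = 1.68.
Then β = k/mean = 1.68/5710 = 0.000295.

k ≈ 1.68, β ≈ 0.000295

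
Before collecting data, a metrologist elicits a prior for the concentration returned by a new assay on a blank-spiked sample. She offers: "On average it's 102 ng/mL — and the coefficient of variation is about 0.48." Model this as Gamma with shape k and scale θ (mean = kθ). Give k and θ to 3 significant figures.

k ≈ 4.34, θ ≈ 23.5

For Gamma(k, scale θ): mean = kθ, variance = kθ², so CV = 1/√k.
CV = 0.48, hence k = 1/CV² = 4.34.
Then θ = mean/k = 102/4.34 = 23.5.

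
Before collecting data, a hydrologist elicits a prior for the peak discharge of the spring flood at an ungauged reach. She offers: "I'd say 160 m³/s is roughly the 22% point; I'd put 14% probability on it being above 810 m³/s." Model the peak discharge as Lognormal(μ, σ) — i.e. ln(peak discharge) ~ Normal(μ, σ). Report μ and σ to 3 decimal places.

μ ≈ 5.751, σ ≈ 0.875

If T ~ Lognormal(μ,σ) then ln T ~ Normal(μ,σ), so the p-quantile of ln T is μ + z_p·σ.
ln(160) = 5.075 and ln(810) = 6.697; z_{0.22} = -0.7722, z_{0.86} = 1.08.
σ = (6.697 − 5.075)/(1.08 − (-0.7722)) = 0.875.
μ = 5.075 − (-0.7722)·0.875 = 5.751.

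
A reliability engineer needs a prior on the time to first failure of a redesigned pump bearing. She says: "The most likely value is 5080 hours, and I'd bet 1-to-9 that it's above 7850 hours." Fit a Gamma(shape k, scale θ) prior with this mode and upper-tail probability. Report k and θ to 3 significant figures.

Gamma(k,θ) with k>1 has mode (k−1)θ, so θ = 5080/(k−1).
Need P(X < 7850) = 0.9 with θ tied to k this way. Start at k = 2, θ = 5080: P(X<7850) ≈ 0.457.
Too low — raise k to concentrate. Iterating converges to k ≈ 10.9.
Then θ = 5080/(10.9−1) ≈ 515.

k ≈ 10.9, θ ≈ 515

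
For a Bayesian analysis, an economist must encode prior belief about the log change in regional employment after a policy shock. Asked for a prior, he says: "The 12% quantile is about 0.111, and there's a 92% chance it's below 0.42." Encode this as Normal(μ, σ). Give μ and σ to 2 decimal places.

For Normal(μ,σ), the p-quantile is μ + z_p·σ. Here z_{0.12} = -1.175, z_{0.92} = 1.405.
So 0.111 = μ − 1.175σ and 0.42 = μ + 1.405σ.
Subtracting: σ = (0.42 − 0.111)/(1.405 − (-1.175)) = 0.12.
Then μ = 0.111 − (-1.175)·0.12 = 0.25.

μ = 0.25, σ = 0.12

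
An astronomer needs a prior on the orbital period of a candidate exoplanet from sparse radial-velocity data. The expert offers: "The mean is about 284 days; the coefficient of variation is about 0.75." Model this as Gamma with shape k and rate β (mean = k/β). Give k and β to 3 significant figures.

k ≈ 1.78, β ≈ 0.00626

For Gamma(k, rate β): mean = k/β, variance = k/β², so CV = 1/√k.
CV = 0.75, hence k = 1/CV² = 1.78.
Then β = k/mean = 1.78/284 = 0.00626.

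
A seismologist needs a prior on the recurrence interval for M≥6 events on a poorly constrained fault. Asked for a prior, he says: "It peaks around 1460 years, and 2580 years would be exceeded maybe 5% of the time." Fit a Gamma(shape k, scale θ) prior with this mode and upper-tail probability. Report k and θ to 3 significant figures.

Gamma(k,θ) with k>1 has mode (k−1)θ, so θ = 1460/(k−1).
Need P(X < 2580) = 0.95 with θ tied to k this way. Start at k = 2, θ = 1460: P(X<2580) ≈ 0.527.
Too low — raise k to concentrate. Iterating converges to k ≈ 9.6.
Then θ = 1460/(9.6−1) ≈ 170.

k ≈ 9.6, θ ≈ 170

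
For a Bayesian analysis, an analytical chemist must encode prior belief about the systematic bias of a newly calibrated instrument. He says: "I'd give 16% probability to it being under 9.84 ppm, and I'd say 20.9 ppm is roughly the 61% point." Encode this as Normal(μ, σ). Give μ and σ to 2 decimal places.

The p-quantile of Normal(μ,σ) is μ + z_p·σ, with z_{0.16} = -0.9945 and z_{0.61} = 0.2793.
Eliminate σ: μ = (z₂·x₁ − z₁·x₂)/(z₂ − z₁) = (0.2793·9.84 − (-0.9945)·20.9)/1.274 = 18.47.
Then σ = (x₂ − x₁)/(z₂ − z₁) = (20.9 − 9.84)/1.274 = 8.68.

μ = 18.47, σ = 8.68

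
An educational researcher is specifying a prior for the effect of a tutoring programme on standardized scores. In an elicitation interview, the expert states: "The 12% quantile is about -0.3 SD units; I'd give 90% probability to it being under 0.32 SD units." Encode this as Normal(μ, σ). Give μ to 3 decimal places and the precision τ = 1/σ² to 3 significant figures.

μ = -0.003, τ = 15.7

The p-quantile of Normal(μ,σ) is μ + z_p·σ, with z_{0.12} = -1.175 and z_{0.9} = 1.282.
Eliminate σ: μ = (z₂·x₁ − z₁·x₂)/(z₂ − z₁) = (1.282·-0.3 − (-1.175)·0.32)/2.457 = -0.003.
Then σ = (x₂ − x₁)/(z₂ − z₁) = (0.32 − -0.3)/2.457 = 0.252.
Precision τ = 1/σ² = 1/0.2524² = 15.7.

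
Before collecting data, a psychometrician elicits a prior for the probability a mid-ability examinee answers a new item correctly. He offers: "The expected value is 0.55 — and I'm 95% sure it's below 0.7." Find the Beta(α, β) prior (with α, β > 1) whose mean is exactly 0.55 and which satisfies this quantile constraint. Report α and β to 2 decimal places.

α ≈ 15.44, β ≈ 12.63

With mean 0.55 fixed, write α = 0.55s, β = 0.45s where s = α+β.
Need P(θ < 0.7) = 0.95 under Beta(0.55s, 0.45s). Normal approximation: (q−m)/√(m(1−m)/s) ≈ z_{0.95} = 1.64, so s ≈ 0.55·0.45·(1.64)²/(0.7−0.55)² = 29.8.
At s = 29.8: P(θ<0.7) ≈ 0.955. Adjusting to match 0.95 gives s ≈ 28.07.
So α = 0.55·28.07 ≈ 15.44, β = 0.45·28.07 ≈ 12.63.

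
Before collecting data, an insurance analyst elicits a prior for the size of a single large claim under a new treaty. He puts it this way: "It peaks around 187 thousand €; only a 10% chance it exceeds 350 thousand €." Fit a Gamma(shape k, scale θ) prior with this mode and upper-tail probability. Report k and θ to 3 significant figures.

k ≈ 5.86, θ ≈ 38.5

Gamma(k,θ) with k>1 has mode (k−1)θ, so θ = 187/(k−1).
Need P(X < 350) = 0.9 with θ tied to k this way. Start at k = 2, θ = 187: P(X<350) ≈ 0.558.
Too low — raise k to concentrate. Iterating converges to k ≈ 5.86.
Then θ = 187/(5.86−1) ≈ 38.5.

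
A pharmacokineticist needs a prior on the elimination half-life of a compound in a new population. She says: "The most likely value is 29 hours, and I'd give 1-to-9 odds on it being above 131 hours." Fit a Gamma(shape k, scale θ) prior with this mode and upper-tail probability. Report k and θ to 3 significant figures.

Gamma(k,θ) with k>1 has mode (k−1)θ, so θ = 29/(k−1).
Need P(X < 131) = 0.9 with θ tied to k this way. Start at k = 2, θ = 29: P(X<131) ≈ 0.940.
Too high — lower k to spread out. Iterating converges to k ≈ 1.79.
Then θ = 29/(1.79−1) ≈ 36.6.

k ≈ 1.79, θ ≈ 36.6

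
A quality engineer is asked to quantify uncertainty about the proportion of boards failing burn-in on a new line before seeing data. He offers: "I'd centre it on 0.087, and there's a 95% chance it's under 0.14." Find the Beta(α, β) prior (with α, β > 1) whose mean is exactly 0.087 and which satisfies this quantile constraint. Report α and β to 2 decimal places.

With mean 0.087 fixed, write α = 0.087s, β = 0.913s where s = α+β.
Need P(θ < 0.14) = 0.95 under Beta(0.087s, 0.913s). Normal approximation: (q−m)/√(m(1−m)/s) ≈ z_{0.95} = 1.64, so s ≈ 0.087·0.913·(1.64)²/(0.14−0.087)² = 76.5.
At s = 76.5: P(θ<0.14) ≈ 0.936. Adjusting to match 0.95 gives s ≈ 90.97.
So α = 0.087·90.97 ≈ 7.91, β = 0.913·90.97 ≈ 83.06.

α ≈ 7.91, β ≈ 83.06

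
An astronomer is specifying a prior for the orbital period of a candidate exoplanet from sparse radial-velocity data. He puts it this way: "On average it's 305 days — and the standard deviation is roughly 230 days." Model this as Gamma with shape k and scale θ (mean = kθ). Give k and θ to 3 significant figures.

k ≈ 1.76, θ ≈ 173

For Gamma(k, scale θ): mean = kθ, variance = kθ², so CV = 1/√k.
CV = SD/mean = 230/305 = 0.7541, hence k = 1/CV² = 1.76.
Then θ = mean/k = 305/1.76 = 173.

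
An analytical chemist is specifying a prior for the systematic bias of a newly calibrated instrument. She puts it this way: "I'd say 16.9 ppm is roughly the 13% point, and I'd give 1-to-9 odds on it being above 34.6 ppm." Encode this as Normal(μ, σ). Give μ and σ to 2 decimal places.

For Normal(μ,σ), the p-quantile is μ + z_p·σ. Here z_{0.13} = -1.126, z_{0.9} = 1.282.
So 16.9 = μ − 1.126σ and 34.6 = μ + 1.282σ.
Subtracting: σ = (34.6 − 16.9)/(1.282 − (-1.126)) = 7.35.
Then μ = 16.9 − (-1.126)·7.35 = 25.18.

μ = 25.18, σ = 7.35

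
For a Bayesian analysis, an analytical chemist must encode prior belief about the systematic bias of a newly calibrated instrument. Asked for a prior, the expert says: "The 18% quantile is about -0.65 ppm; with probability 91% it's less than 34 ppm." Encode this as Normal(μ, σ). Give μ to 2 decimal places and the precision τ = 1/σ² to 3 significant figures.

The p-quantile of Normal(μ,σ) is μ + z_p·σ, with z_{0.18} = -0.9154 and z_{0.91} = 1.341.
Eliminate σ: μ = (z₂·x₁ − z₁·x₂)/(z₂ − z₁) = (1.341·-0.65 − (-0.9154)·34)/2.256 = 13.41.
Then σ = (x₂ − x₁)/(z₂ − z₁) = (34 − -0.65)/2.256 = 15.36.
Precision τ = 1/σ² = 1/15.36² = 0.00424.

μ = 13.41, τ = 0.00424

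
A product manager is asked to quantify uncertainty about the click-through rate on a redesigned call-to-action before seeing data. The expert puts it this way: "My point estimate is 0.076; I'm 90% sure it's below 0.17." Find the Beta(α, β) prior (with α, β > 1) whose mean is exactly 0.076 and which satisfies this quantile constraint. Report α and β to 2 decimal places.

α ≈ 1.06, β ≈ 12.87

With mean 0.076 fixed, write α = 0.076s, β = 0.924s where s = α+β.
Need P(θ < 0.17) = 0.9 under Beta(0.076s, 0.924s). Normal approximation: (q−m)/√(m(1−m)/s) ≈ z_{0.9} = 1.28, so s ≈ 0.076·0.924·(1.28)²/(0.17−0.076)² = 13.1.
At s = 13.1: P(θ<0.17) ≈ 0.896. Adjusting to match 0.9 gives s ≈ 13.93.
So α = 0.076·13.93 ≈ 1.06, β = 0.924·13.93 ≈ 12.87.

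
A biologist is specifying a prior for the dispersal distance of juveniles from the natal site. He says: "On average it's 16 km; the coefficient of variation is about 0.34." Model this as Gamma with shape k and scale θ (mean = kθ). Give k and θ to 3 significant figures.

k ≈ 8.65, θ ≈ 1.85

For Gamma(k, scale θ): mean = kθ, variance = kθ², so CV = 1/√k.
CV = 0.34, hence k = 1/CV² = 8.65.
Then θ = mean/k = 16/8.65 = 1.85.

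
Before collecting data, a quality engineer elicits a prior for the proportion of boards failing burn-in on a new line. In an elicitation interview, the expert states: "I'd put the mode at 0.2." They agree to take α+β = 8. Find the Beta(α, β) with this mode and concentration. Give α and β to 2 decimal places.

For α,β > 1 the Beta mode is (α−1)/(α+β−2). With α+β = 8, the mode is (α−1)/6.
Set (α−1)/6 = 0.2 → α = 1 + 0.2·6 = 2.20.
β = 8 − α = 5.80.

α = 2.20, β = 5.80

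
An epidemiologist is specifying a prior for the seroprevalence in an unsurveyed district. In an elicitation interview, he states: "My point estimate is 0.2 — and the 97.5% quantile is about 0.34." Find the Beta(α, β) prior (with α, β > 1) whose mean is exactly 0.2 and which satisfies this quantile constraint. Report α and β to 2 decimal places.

α ≈ 7.51, β ≈ 30.03

With mean 0.2 fixed, write α = 0.2s, β = 0.8s where s = α+β.
Need P(θ < 0.34) = 0.975 under Beta(0.2s, 0.8s). Normal approximation: (q−m)/√(m(1−m)/s) ≈ z_{0.975} = 1.96, so s ≈ 0.2·0.8·(1.96)²/(0.34−0.2)² = 31.4.
At s = 31.4: P(θ<0.34) ≈ 0.964. Adjusting to match 0.975 gives s ≈ 37.54.
So α = 0.2·37.54 ≈ 7.51, β = 0.8·37.54 ≈ 30.03.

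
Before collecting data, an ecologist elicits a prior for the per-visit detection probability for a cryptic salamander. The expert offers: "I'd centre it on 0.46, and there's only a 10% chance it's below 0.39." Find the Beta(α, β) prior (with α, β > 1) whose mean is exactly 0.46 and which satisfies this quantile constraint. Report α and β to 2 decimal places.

α ≈ 37.91, β ≈ 44.51

With mean 0.46 fixed, write α = 0.46s, β = 0.54s where s = α+β.
Need P(θ < 0.39) = 0.1 under Beta(0.46s, 0.54s). Normal approximation: (q−m)/√(m(1−m)/s) ≈ z_{0.1} = -1.28, so s ≈ 0.46·0.54·(-1.28)²/(0.39−0.46)² = 83.3.
At s = 83.3: P(θ<0.39) ≈ 0.099. Adjusting to match 0.1 gives s ≈ 82.42.
So α = 0.46·82.42 ≈ 37.91, β = 0.54·82.42 ≈ 44.51.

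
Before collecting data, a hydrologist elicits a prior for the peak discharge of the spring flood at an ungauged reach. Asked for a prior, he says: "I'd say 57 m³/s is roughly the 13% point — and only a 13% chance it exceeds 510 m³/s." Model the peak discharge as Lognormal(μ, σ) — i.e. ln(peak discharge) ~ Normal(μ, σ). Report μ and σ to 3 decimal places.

If T ~ Lognormal(μ,σ) then ln T ~ Normal(μ,σ), so the p-quantile of ln T is μ + z_p·σ.
ln(57) = 4.043 and ln(510) = 6.234; z_{0.13} = -1.126, z_{0.87} = 1.126.
σ = (6.234 − 4.043)/(1.126 − (-1.126)) = 0.973.
μ = 4.043 − (-1.126)·0.973 = 5.139.

μ ≈ 5.139, σ ≈ 0.973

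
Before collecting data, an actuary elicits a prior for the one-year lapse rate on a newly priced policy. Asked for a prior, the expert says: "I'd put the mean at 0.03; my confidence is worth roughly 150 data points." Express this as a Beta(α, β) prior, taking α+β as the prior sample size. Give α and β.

α = 4.5, β = 145.5

Under the effective-sample-size interpretation, Beta(α, β) has prior mean α/(α+β) and prior sample size α+β.
So α+β = 150 and α/(α+β) = 0.03, giving α = 0.03·150 = 4.5 and β = 150 − 4.5 = 145.5.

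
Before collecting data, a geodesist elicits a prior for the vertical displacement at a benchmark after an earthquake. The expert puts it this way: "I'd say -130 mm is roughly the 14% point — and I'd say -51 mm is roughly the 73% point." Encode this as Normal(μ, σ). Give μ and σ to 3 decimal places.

μ = -79.593, σ = 46.659

For Normal(μ,σ), the p-quantile is μ + z_p·σ. Here z_{0.14} = -1.08, z_{0.73} = 0.6128.
So -130 = μ − 1.08σ and -51 = μ + 0.6128σ.
Subtracting: σ = (-51 − -130)/(0.6128 − (-1.08)) = 46.659.
Then μ = -130 − (-1.08)·46.659 = -79.593.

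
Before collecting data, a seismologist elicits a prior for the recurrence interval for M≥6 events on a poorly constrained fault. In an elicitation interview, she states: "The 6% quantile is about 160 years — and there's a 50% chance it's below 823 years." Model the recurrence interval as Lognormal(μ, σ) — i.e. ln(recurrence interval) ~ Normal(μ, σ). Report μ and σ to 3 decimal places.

μ ≈ 6.713, σ ≈ 1.053

If T ~ Lognormal(μ,σ) then ln T ~ Normal(μ,σ), so the p-quantile of ln T is μ + z_p·σ.
ln(160) = 5.075 and ln(823) = 6.713; z_{0.06} = -1.555, z_{0.5} = 0.
σ = (6.713 − 5.075)/(0 − (-1.555)) = 1.053.
μ = 5.075 − (-1.555)·1.053 = 6.713.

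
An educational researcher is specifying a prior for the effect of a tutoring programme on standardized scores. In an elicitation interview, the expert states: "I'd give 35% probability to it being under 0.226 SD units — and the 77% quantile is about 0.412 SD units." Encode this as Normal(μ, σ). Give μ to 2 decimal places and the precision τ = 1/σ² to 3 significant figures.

The p-quantile of Normal(μ,σ) is μ + z_p·σ, with z_{0.35} = -0.3853 and z_{0.77} = 0.7388.
Eliminate σ: μ = (z₂·x₁ − z₁·x₂)/(z₂ − z₁) = (0.7388·0.226 − (-0.3853)·0.412)/1.124 = 0.29.
Then σ = (x₂ − x₁)/(z₂ − z₁) = (0.412 − 0.226)/1.124 = 0.17.
Precision τ = 1/σ² = 1/0.1655² = 36.5.

μ = 0.29, τ = 36.5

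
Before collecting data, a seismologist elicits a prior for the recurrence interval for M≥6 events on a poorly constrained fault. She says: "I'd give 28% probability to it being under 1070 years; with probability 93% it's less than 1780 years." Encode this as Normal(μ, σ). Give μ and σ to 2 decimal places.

μ = 1271.02, σ = 344.89

The p-quantile of Normal(μ,σ) is μ + z_p·σ, with z_{0.28} = -0.5828 and z_{0.93} = 1.476.
Eliminate σ: μ = (z₂·x₁ − z₁·x₂)/(z₂ − z₁) = (1.476·1070 − (-0.5828)·1780)/2.059 = 1271.02.
Then σ = (x₂ − x₁)/(z₂ − z₁) = (1780 − 1070)/2.059 = 344.89.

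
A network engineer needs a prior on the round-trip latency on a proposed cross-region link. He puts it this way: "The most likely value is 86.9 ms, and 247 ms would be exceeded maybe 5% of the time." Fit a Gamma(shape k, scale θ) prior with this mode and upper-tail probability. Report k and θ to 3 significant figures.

Gamma(k,θ) with k>1 has mode (k−1)θ, so θ = 86.9/(k−1).
Need P(X < 247) = 0.95 with θ tied to k this way. Start at k = 2, θ = 86.9: P(X<247) ≈ 0.776.
Too low — raise k to concentrate. Iterating converges to k ≈ 3.45.
Then θ = 86.9/(3.45−1) ≈ 35.5.

k ≈ 3.45, θ ≈ 35.5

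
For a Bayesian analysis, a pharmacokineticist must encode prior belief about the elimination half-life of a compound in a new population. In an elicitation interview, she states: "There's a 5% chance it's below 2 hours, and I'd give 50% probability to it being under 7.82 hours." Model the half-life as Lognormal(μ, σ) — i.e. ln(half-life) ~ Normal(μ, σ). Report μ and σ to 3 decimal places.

μ ≈ 2.057, σ ≈ 0.829

If T ~ Lognormal(μ,σ) then ln T ~ Normal(μ,σ), so the p-quantile of ln T is μ + z_p·σ.
ln(2) = 0.6931 and ln(7.82) = 2.057; z_{0.05} = -1.645, z_{0.5} = 0.
σ = (2.057 − 0.6931)/(0 − (-1.645)) = 0.829.
μ = 0.6931 − (-1.645)·0.829 = 2.057.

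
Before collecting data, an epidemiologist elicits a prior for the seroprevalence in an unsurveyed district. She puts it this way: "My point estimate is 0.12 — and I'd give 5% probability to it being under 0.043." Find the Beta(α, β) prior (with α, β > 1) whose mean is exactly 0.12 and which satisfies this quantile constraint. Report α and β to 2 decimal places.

α ≈ 3.95, β ≈ 28.95

With mean 0.12 fixed, write α = 0.12s, β = 0.88s where s = α+β.
Need P(θ < 0.043) = 0.05 under Beta(0.12s, 0.88s). Normal approximation: (q−m)/√(m(1−m)/s) ≈ z_{0.05} = -1.64, so s ≈ 0.12·0.88·(-1.64)²/(0.043−0.12)² = 48.2.
At s = 48.2: P(θ<0.043) ≈ 0.020. Adjusting to match 0.05 gives s ≈ 32.90.
So α = 0.12·32.90 ≈ 3.95, β = 0.88·32.90 ≈ 28.95.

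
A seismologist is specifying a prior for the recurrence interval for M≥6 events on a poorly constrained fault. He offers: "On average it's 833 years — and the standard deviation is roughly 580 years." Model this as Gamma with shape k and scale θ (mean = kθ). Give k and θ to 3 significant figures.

k ≈ 2.06, θ ≈ 404

For Gamma(k, scale θ): mean = kθ, variance = kθ², so CV = 1/√k.
CV = SD/mean = 580/833 = 0.6963, hence k = 1/CV² = 2.06.
Then θ = mean/k = 833/2.06 = 404.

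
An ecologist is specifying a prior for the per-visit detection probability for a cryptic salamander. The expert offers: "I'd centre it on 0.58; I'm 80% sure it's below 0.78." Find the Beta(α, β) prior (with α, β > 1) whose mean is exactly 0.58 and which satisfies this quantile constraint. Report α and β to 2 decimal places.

With mean 0.58 fixed, write α = 0.58s, β = 0.42s where s = α+β.
Need P(θ < 0.78) = 0.8 under Beta(0.58s, 0.42s). Normal approximation: (q−m)/√(m(1−m)/s) ≈ z_{0.8} = 0.842, so s ≈ 0.58·0.42·(0.842)²/(0.78−0.58)² = 4.3.
At s = 4.3: P(θ<0.78) ≈ 0.795. Adjusting to match 0.8 gives s ≈ 4.46.
So α = 0.58·4.46 ≈ 2.59, β = 0.42·4.46 ≈ 1.88.

α ≈ 2.59, β ≈ 1.88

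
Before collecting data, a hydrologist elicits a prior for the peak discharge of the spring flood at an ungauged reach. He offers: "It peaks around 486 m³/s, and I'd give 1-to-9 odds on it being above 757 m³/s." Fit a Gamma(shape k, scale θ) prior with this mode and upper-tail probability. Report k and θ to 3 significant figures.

Gamma(k,θ) with k>1 has mode (k−1)θ, so θ = 486/(k−1).
Need P(X < 757) = 0.9 with θ tied to k this way. Start at k = 2, θ = 486: P(X<757) ≈ 0.461.
Too low — raise k to concentrate. Iterating converges to k ≈ 10.5.
Then θ = 486/(10.5−1) ≈ 51.

k ≈ 10.5, θ ≈ 51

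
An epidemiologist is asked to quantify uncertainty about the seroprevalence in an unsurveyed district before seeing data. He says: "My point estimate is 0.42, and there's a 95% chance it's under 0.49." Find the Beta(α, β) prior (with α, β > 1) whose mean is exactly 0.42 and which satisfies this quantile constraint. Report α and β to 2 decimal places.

α ≈ 57.22, β ≈ 79.02

With mean 0.42 fixed, write α = 0.42s, β = 0.58s where s = α+β.
Need P(θ < 0.49) = 0.95 under Beta(0.42s, 0.58s). Normal approximation: (q−m)/√(m(1−m)/s) ≈ z_{0.95} = 1.64, so s ≈ 0.42·0.58·(1.64)²/(0.49−0.42)² = 134.5.
At s = 134.5: P(θ<0.49) ≈ 0.949. Adjusting to match 0.95 gives s ≈ 136.23.
So α = 0.42·136.23 ≈ 57.22, β = 0.58·136.23 ≈ 79.02.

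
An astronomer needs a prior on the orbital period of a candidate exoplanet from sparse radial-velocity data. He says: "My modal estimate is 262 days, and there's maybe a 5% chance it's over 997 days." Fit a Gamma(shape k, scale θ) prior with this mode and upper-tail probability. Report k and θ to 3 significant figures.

k ≈ 2.42, θ ≈ 184

Gamma(k,θ) with k>1 has mode (k−1)θ, so θ = 262/(k−1).
Need P(X < 997) = 0.95 with θ tied to k this way. Start at k = 2, θ = 262: P(X<997) ≈ 0.893.
Too low — raise k to concentrate. Iterating converges to k ≈ 2.42.
Then θ = 262/(2.42−1) ≈ 184.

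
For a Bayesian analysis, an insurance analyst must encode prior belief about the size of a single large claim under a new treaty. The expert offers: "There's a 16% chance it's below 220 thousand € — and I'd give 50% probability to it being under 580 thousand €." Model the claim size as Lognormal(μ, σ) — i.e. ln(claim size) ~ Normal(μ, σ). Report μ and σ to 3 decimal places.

If T ~ Lognormal(μ,σ) then ln T ~ Normal(μ,σ), so the p-quantile of ln T is μ + z_p·σ.
ln(220) = 5.394 and ln(580) = 6.363; z_{0.16} = -0.9945, z_{0.5} = 0.
σ = (6.363 − 5.394)/(0 − (-0.9945)) = 0.975.
μ = 5.394 − (-0.9945)·0.975 = 6.363.

μ ≈ 6.363, σ ≈ 0.975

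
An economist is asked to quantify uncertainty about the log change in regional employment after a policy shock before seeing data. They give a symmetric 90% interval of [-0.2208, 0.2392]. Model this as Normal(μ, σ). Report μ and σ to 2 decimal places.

μ = 0.01, σ = 0.14

A symmetric 90% interval runs μ ± z·σ with z = 1.645.
Half-width = 0.23, so σ = 0.23/1.645 = 0.14.
μ is the interval midpoint, 0.01.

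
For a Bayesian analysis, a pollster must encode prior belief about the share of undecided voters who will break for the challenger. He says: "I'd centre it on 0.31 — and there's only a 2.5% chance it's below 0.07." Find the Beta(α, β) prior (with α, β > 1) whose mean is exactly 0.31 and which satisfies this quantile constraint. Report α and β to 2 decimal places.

With mean 0.31 fixed, write α = 0.31s, β = 0.69s where s = α+β.
Need P(θ < 0.07) = 0.025 under Beta(0.31s, 0.69s). Normal approximation: (q−m)/√(m(1−m)/s) ≈ z_{0.025} = -1.96, so s ≈ 0.31·0.69·(-1.96)²/(0.07−0.31)² = 14.3.
At s = 14.3: P(θ<0.07) ≈ 0.005. Adjusting to match 0.025 gives s ≈ 8.72.
So α = 0.31·8.72 ≈ 2.70, β = 0.69·8.72 ≈ 6.02.

α ≈ 2.70, β ≈ 6.02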